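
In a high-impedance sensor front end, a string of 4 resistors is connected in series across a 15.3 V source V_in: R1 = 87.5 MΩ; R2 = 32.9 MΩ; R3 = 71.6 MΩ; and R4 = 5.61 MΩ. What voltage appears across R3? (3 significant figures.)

Total series resistance ΣR = 87.5 + 32.9 + 71.6 + 5.61 = 197.6 MΩ.
By the voltage-divider rule, V = 15.3 × 71.60/197.6 = 5.544 V.

V ≈ 5.54 V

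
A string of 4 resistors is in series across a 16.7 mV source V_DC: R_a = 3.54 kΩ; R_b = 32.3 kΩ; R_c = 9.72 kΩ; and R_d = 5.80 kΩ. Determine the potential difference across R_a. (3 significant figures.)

ΣR = 3.54 + 32.3 + 9.72 + 5.80 = 51.36 kΩ.
V = V_DC · R/ΣR = 16.7 × 0.06893 = 1.151 mV.

V ≈ 1.15 mV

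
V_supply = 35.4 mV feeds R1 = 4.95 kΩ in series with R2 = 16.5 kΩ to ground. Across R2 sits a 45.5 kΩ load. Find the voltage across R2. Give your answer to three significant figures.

V_out ≈ 25.1 mV

R2 ‖ R_L = (16.5 × 45.5)/(16.5 + 45.5) = 12.11 kΩ.
Then V_out = V_supply · R2'/(R1 + R2') = 35.4 × 12.11/17.06 = 25.13 mV.
(Unloaded it would be 27.2 mV; the load pulls it down.)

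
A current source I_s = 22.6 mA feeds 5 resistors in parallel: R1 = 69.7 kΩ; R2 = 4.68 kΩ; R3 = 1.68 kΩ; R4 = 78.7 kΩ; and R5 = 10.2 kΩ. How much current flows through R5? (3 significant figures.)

ΣG = 1/69.7 + 1/4.68 + 1/1.68 + 1/78.7 + 1/10.2 = 0.9340.
By the current-divider rule, I = I_s · G_k/ΣG = 22.6 × 0.1050 = 2.372 mA.

I ≈ 2.37 mA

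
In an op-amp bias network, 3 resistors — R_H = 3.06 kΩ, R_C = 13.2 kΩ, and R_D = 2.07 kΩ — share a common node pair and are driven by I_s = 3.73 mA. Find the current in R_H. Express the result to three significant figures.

I ≈ 1.38 mA

Conductances: ΣG = 1/3.06 + 1/13.2 + 1/2.07 = 0.8856 (1/kΩ).
Current divider: I(R_H) = I_s · G_k/ΣG = 3.73 × (0.3268/0.8856) = 3.73 × 0.3690 = 1.376 mA.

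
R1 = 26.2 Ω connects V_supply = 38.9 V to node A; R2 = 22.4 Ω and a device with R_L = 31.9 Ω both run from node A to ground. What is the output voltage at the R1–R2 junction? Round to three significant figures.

First combine the lower leg with the load: R2 ‖ R_L = 13.16 Ω.
Now apply the divider: V_out = 38.9 × 0.3343 = 13.01 V.

V_out ≈ 13.0 V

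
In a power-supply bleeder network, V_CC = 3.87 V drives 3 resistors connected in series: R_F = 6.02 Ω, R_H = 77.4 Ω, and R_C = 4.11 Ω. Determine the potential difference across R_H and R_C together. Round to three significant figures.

Total series resistance ΣR = 6.02 + 77.4 + 4.11 = 87.53 Ω.
R_{R_H..R_C} = 77.4 + 4.11 = 81.51 Ω.
V = V_CC · R/ΣR = 3.87 × 0.9312 = 3.604 V.

V ≈ 3.60 V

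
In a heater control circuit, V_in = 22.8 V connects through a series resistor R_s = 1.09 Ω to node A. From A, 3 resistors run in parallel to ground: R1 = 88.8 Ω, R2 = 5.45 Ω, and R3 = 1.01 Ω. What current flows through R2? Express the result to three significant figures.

I ≈ 1.83 A

Combine the parallel branches: R_p = (1/88.8 + 1/5.45 + 1/1.01)⁻¹ = 0.8440 Ω.
Node voltage V_A = V_in · R_p/(R_s + R_p) = 22.8 × 0.4364 = 9.950 V.
Branch current I = V_A/R2 = 9.950/5.45 = 1.826 A.
(Equivalently: I_total = 11.79 A, then current-divider fraction G_k/ΣG = 0.1549.)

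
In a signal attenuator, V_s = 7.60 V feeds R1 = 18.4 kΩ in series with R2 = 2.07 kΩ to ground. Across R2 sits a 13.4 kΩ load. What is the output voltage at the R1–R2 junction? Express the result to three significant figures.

The load sits in parallel with R2, giving an effective lower resistance R2' = R2·R_L/(R2+R_L) = 1.793 kΩ.
Then V_out = V_s · R2'/(R1 + R2') = 7.60 × 1.793/20.19 = 0.6748 V.

V_out ≈ 0.675 V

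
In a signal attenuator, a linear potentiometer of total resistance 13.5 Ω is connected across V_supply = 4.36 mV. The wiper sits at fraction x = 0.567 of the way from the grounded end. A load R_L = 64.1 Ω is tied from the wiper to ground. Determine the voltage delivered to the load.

V_out ≈ 2.35 mV

The pot divides into 5.846 Ω above the wiper and 7.654 Ω below.
Lower segment in parallel with the load: 7.654 ‖ 64.1 = 6.838 Ω.
V_out = 4.36 × 6.838/(5.846 + 6.838) = 2.351 mV.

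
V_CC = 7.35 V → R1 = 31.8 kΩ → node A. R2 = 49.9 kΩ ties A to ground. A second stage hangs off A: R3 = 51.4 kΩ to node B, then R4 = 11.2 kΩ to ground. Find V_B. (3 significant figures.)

The second stage (R3 + R4 = 62.60 kΩ) loads node A in parallel with R2.
Effective lower resistance at A: R2 ‖ 62.60 = 27.77 kΩ.
V_A = 7.35 × 27.77/(31.8 + 27.77) = 3.426 V.
Stage 2 is unloaded, so V_B = V_A · R4/(R3+R4) = 3.426 × 11.2/62.60 = 0.6130 V.

V_B ≈ 0.613 V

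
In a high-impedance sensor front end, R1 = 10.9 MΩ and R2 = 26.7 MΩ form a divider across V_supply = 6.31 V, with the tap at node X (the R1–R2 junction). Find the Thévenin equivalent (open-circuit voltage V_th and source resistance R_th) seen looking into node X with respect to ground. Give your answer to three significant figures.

V_th ≈ 4.48 V, R_th ≈ 7.74 MΩ

Open-circuit (no load on X): V_th = V_supply · R2/(R1 + R2) = 6.31 × 26.7/(10.90 + 26.7) = 4.481 V.
With V_supply suppressed (replaced by a short), R_th = R1 ‖ R2 = (10.90 × 26.7)/(10.90 + 26.7) = 7.740 MΩ.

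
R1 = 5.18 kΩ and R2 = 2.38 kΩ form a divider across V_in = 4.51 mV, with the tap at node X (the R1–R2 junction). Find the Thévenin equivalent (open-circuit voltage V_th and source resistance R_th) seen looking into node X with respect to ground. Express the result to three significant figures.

V_th ≈ 1.42 mV, R_th ≈ 1.63 kΩ

V_th is the unloaded tap voltage: V_in · R2/(R1+R2) = 4.51 × 0.3148 = 1.420 mV.
Looking into X with the source shorted: R_th = R1·R2/(R1+R2) = 5.180 × 2.38/7.560 = 1.631 kΩ.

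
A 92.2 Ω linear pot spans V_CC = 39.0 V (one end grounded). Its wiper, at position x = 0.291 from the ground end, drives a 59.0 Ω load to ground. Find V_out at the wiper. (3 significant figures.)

The pot divides into 65.37 Ω above the wiper and 26.83 Ω below.
Lower segment in parallel with the load: 26.83 ‖ 59.0 = 18.44 Ω.
Then V_out = V_CC · 18.44/(65.37 + 18.44) = 8.582 V.

V_out ≈ 8.58 V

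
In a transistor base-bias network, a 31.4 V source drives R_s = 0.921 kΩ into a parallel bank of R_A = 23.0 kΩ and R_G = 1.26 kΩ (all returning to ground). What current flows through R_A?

Parallel bank: R_p = 1/(1/23.0 + 1/1.26) = 1.195 kΩ.
V_A by voltage divider: V_A = 31.4 × 1.195/(0.921 + 1.195) = 17.73 V.
I(R_A) = V_A / R_A = 17.73/23.0 = 0.7709 mA.

I ≈ 0.771 mA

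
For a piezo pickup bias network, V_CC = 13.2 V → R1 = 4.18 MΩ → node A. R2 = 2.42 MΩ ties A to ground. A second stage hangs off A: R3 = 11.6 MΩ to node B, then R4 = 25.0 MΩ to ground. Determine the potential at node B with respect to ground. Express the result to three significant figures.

Looking into the second stage from A: R3 + R4 = 36.60 MΩ appears in parallel with R2.
R2 ‖ (R3+R4) = 2.270 MΩ.
First divider: V_A = V_CC · 2.270/(4.18 + 2.270) = 4.645 V.
V_B = V_A × 0.6831 = 3.173 V.

V_B ≈ 3.17 V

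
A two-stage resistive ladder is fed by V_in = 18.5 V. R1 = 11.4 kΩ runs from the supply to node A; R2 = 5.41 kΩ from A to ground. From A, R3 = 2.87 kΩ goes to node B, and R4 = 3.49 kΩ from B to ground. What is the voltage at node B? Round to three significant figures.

Looking into the second stage from A: R3 + R4 = 6.360 kΩ appears in parallel with R2.
Effective lower resistance at A: R2 ‖ 6.360 = 2.923 kΩ.
So V_A = 18.5 × 0.2041 = 3.776 V.
Stage 2 is unloaded, so V_B = V_A · R4/(R3+R4) = 3.776 × 3.49/6.360 = 2.072 V.

V_B ≈ 2.07 V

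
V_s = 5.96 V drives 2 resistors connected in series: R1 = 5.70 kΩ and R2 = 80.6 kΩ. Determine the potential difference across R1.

ΣR = 5.70 + 80.6 = 86.30 kΩ.
V = V_s · R/ΣR = 5.96 × 0.06605 = 0.3937 V.

V ≈ 0.394 V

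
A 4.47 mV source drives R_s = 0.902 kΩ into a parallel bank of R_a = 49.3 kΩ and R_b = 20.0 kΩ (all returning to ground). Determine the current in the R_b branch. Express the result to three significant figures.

Parallel bank: R_p = 1/(1/49.3 + 1/20.0) = 14.23 kΩ.
V_A by voltage divider: V_A = 4.47 × 14.23/(0.902 + 14.23) = 4.204 mV.
Branch current I = V_A/R_b = 4.204/20.0 = 0.2102 µA.

I ≈ 0.210 µA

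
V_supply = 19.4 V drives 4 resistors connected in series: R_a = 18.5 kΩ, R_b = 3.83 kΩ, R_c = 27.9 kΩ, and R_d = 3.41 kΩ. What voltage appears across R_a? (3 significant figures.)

V ≈ 6.69 V

Total series resistance ΣR = 18.5 + 3.83 + 27.9 + 3.41 = 53.64 kΩ.
V = V_supply · R/ΣR = 19.4 × 0.3449 = 6.691 V.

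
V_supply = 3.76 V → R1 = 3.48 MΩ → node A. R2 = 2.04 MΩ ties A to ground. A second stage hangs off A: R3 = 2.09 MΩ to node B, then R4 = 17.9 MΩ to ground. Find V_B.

The second stage (R3 + R4 = 19.99 MΩ) loads node A in parallel with R2.
R2 ‖ (R3+R4) = 1.851 MΩ.
So V_A = 3.76 × 0.3472 = 1.306 V.
Then the unloaded second divider: V_B = V_A × R4/(R3+R4) = 1.306 × 0.8954 = 1.169 V.

V_B ≈ 1.17 V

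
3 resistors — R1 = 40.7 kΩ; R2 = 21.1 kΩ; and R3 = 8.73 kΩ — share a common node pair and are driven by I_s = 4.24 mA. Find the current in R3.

I ≈ 2.60 mA

Total conductance ΣG = 1/40.7 + 1/21.1 + 1/8.73 = 0.1865 (units of 1/kΩ).
R3 takes the fraction G_k/ΣG = 0.1145/0.1865 = 0.6142, so I = 4.24 × 0.6142 = 2.604 mA.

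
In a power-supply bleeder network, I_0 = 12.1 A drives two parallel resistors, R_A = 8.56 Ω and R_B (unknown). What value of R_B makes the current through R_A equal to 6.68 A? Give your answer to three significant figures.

R_B ≈ 10.5 Ω

Two-branch current divider: I_A = I_0 · R_B/(R_A + R_B).
With f = 0.5521, R_B = R_A · f/(1−f) = 8.56 × 1.232 = 10.55 Ω.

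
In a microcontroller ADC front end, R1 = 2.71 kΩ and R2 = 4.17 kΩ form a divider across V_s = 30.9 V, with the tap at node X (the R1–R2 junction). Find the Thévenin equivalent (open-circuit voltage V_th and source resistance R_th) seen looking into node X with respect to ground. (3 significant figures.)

Open-circuit (no load on X): V_th = V_s · R2/(R1 + R2) = 30.9 × 4.17/(2.710 + 4.17) = 18.73 V.
Zeroing V_s shorts the top of R1 to ground, so R_th = R1 ‖ R2 = 1.643 kΩ.

V_th ≈ 18.7 V, R_th ≈ 1.64 kΩ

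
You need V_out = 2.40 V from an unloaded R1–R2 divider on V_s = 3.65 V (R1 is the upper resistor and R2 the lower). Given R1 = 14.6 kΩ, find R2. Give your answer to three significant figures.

R2 ≈ 28.0 kΩ

Required fraction k = V_out/V_s = 0.6575.
R2 = R1 · 0.6575/(1 − 0.6575) = 28.03 kΩ.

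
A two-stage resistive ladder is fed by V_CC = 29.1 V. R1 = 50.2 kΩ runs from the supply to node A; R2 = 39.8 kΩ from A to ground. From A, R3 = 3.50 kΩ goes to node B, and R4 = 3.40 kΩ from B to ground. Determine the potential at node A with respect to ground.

The second stage (R3 + R4 = 6.900 kΩ) loads node A in parallel with R2.
R2 ‖ (R3+R4) = 5.881 kΩ.
So V_A = 29.1 × 0.1049 = 3.051 V.

V_A ≈ 3.05 V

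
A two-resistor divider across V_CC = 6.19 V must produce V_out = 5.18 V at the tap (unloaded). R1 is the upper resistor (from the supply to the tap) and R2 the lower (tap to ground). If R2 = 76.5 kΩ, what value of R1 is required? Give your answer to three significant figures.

Required fraction k = V_out/V_CC = 0.8368.
Rearranging, R1 = R2·(1−k)/k = 76.5 × 0.1950 = 14.92 kΩ.

R1 ≈ 14.9 kΩ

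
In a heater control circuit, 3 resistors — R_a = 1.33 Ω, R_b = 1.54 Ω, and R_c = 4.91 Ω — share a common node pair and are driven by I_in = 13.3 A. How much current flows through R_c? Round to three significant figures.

Total conductance ΣG = 1/1.33 + 1/1.54 + 1/4.91 = 1.605 (units of 1/Ω).
Current divider: I(R_c) = I_in · G_k/ΣG = 13.3 × (0.2037/1.605) = 13.3 × 0.1269 = 1.688 A.

I ≈ 1.69 A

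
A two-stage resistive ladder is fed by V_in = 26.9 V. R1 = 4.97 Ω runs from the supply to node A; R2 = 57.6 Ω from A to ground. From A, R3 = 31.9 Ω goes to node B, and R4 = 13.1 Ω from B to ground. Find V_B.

V_B ≈ 6.54 V

The second stage (R3 + R4 = 45.00 Ω) loads node A in parallel with R2.
Effective lower resistance at A: R2 ‖ 45.00 = 25.26 Ω.
So V_A = 26.9 × 0.8356 = 22.48 V.
Then the unloaded second divider: V_B = V_A × R4/(R3+R4) = 22.48 × 0.2911 = 6.544 V.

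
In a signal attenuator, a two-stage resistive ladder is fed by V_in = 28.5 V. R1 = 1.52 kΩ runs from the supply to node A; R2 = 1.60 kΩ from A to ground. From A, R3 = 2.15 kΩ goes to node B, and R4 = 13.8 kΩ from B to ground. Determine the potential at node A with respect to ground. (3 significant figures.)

V_A ≈ 13.9 V

Looking into the second stage from A: R3 + R4 = 15.95 kΩ appears in parallel with R2.
Effective lower resistance at A: R2 ‖ 15.95 = 1.454 kΩ.
So V_A = 28.5 × 0.4889 = 13.93 V.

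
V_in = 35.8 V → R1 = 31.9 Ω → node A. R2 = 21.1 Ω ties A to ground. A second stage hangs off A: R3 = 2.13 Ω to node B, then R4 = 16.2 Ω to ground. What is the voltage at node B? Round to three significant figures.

Looking into the second stage from A: R3 + R4 = 18.33 Ω appears in parallel with R2.
Effective lower resistance at A: R2 ‖ 18.33 = 9.809 Ω.
First divider: V_A = V_in · 9.809/(31.9 + 9.809) = 8.419 V.
Stage 2 is unloaded, so V_B = V_A · R4/(R3+R4) = 8.419 × 16.2/18.33 = 7.441 V.

V_B ≈ 7.44 V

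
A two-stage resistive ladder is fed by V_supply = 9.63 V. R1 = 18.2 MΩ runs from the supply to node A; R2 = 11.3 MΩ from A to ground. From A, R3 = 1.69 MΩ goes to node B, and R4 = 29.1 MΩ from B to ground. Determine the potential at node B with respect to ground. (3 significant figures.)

V_B ≈ 2.84 V

Looking into the second stage from A: R3 + R4 = 30.79 MΩ appears in parallel with R2.
R2 ‖ (R3+R4) = 8.266 MΩ.
So V_A = 9.63 × 0.3123 = 3.008 V.
Then the unloaded second divider: V_B = V_A × R4/(R3+R4) = 3.008 × 0.9451 = 2.843 V.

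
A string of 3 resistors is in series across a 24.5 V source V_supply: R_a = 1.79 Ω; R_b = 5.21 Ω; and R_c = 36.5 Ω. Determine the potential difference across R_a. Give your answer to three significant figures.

Total series resistance ΣR = 1.79 + 5.21 + 36.5 = 43.50 Ω.
V = V_supply · R/ΣR = 24.5 × 0.04115 = 1.008 V.

V ≈ 1.01 V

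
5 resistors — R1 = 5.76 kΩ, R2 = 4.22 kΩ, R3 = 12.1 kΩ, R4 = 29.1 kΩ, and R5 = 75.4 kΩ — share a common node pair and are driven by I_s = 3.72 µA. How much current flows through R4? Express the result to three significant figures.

Total conductance ΣG = 1/5.76 + 1/4.22 + 1/12.1 + 1/29.1 + 1/75.4 = 0.5408 (units of 1/kΩ).
R4 takes the fraction G_k/ΣG = 0.03436/0.5408 = 0.06354, so I = 3.72 × 0.06354 = 0.2364 µA.

I ≈ 0.236 µA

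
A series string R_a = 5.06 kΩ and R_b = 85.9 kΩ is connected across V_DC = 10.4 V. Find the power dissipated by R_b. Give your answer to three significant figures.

The common current is I = 10.4/90.96 = 0.1143 mA.
P(R_b) = I²·R_b = (0.1143)² × 85.9 = 1.123 mW.

P ≈ 1.12 mW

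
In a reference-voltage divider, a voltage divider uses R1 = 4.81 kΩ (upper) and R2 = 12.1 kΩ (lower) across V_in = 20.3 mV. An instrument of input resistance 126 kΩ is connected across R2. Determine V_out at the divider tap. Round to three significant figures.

First combine the lower leg with the load: R2 ‖ R_L = 11.04 kΩ.
Voltage divider with the loaded lower leg: V_out = 20.3 × 11.04/(4.81 + 11.04) = 20.3 × 0.6965 = 14.14 mV.

V_out ≈ 14.1 mV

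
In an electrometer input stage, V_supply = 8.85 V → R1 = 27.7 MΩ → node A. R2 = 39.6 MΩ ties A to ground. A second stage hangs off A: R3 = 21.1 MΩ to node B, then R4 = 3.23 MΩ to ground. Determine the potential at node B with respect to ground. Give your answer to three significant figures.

Node A sees R2 in parallel with the series input of stage 2, R3 + R4 = 24.33 MΩ.
R2 ‖ (R3+R4) = 15.07 MΩ.
V_A = 8.85 × 15.07/(27.7 + 15.07) = 3.118 V.
Then the unloaded second divider: V_B = V_A × R4/(R3+R4) = 3.118 × 0.1328 = 0.4140 V.

V_B ≈ 0.414 V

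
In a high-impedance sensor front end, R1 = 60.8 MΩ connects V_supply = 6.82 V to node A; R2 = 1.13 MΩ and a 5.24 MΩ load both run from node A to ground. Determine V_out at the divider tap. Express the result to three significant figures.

V_out ≈ 0.103 V

R2 ‖ R_L = (1.13 × 5.24)/(1.13 + 5.24) = 0.9295 MΩ.
Now apply the divider: V_out = 6.82 × 0.01506 = 0.1027 V.
(Unloaded it would be 0.124 V; the load pulls it down.)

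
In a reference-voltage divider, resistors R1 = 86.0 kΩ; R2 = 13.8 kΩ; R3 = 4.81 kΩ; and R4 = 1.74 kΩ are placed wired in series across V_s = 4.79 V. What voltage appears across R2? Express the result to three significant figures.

V ≈ 0.622 V

ΣR = 86.0 + 13.8 + 4.81 + 1.74 = 106.3 kΩ.
By the voltage-divider rule, V = 4.79 × 13.80/106.3 = 0.6216 V.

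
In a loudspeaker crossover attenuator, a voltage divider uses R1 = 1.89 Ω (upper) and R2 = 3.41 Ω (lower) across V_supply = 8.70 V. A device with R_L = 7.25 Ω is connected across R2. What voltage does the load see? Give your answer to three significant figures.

V_out ≈ 4.79 V

The load sits in parallel with R2, giving an effective lower resistance R2' = R2·R_L/(R2+R_L) = 2.319 Ω.
Then V_out = V_supply · R2'/(R1 + R2') = 8.70 × 2.319/4.209 = 4.794 V.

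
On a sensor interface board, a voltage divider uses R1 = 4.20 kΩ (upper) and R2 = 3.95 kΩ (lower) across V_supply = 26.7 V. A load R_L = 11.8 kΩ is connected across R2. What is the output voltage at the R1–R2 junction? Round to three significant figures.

First combine the lower leg with the load: R2 ‖ R_L = 2.959 kΩ.
Voltage divider with the loaded lower leg: V_out = 26.7 × 2.959/(4.20 + 2.959) = 26.7 × 0.4134 = 11.04 V.
(Unloaded it would be 12.9 V; the load pulls it down.)

V_out ≈ 11.0 V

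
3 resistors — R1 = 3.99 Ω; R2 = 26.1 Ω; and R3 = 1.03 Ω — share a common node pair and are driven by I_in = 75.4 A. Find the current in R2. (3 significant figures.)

I ≈ 2.29 A

ΣG = 1/3.99 + 1/26.1 + 1/1.03 = 1.260.
Current divider: I(R2) = I_in · G_k/ΣG = 75.4 × (0.03831/1.260) = 75.4 × 0.03041 = 2.293 A.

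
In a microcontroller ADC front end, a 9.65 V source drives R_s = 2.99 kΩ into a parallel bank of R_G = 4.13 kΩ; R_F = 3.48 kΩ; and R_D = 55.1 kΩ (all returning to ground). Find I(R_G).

I ≈ 0.886 mA

Equivalent of the parallel group: R_p = 1.826 kΩ.
V_A by voltage divider: V_A = 9.65 × 1.826/(2.99 + 1.826) = 3.659 V.
I(R_G) = V_A / R_G = 3.659/4.13 = 0.8859 mA.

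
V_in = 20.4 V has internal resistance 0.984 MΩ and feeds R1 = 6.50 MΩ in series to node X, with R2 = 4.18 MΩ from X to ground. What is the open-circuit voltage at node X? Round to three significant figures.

R1' = 0.984 + 6.50 = 7.484 MΩ (source resistance + R1).
V_th is the unloaded tap voltage: V_in · R2/(R1'+R2) = 20.4 × 0.3584 = 7.311 V.

V_th ≈ 7.31 V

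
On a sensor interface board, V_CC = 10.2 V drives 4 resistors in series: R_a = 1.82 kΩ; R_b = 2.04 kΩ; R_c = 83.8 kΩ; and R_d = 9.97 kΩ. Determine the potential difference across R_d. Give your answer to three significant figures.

Total series resistance ΣR = 1.82 + 2.04 + 83.8 + 9.97 = 97.63 kΩ.
V = V_CC · R/ΣR = 10.2 × 0.1021 = 1.042 V.

V ≈ 1.04 V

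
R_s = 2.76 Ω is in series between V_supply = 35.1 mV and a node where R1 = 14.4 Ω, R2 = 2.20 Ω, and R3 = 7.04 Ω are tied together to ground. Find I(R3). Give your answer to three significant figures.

I ≈ 1.76 mA

Combine the parallel branches: R_p = (1/14.4 + 1/2.20 + 1/7.04)⁻¹ = 1.501 Ω.
Node voltage V_A = V_supply · R_p/(R_s + R_p) = 35.1 × 0.3523 = 12.37 mV.
Branch current I = V_A/R3 = 12.37/7.04 = 1.757 mA.
(Check via current divider: I_total = 8.237 mA; share G_k/ΣG = 0.2133 → same result.)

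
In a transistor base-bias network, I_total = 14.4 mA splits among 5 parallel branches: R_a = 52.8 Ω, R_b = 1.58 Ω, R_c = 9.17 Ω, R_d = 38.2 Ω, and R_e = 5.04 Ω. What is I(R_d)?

I ≈ 0.383 mA

Total conductance ΣG = 1/52.8 + 1/1.58 + 1/9.17 + 1/38.2 + 1/5.04 = 0.9855 (units of 1/Ω).
R_d takes the fraction G_k/ΣG = 0.02618/0.9855 = 0.02656, so I = 14.4 × 0.02656 = 0.3825 mA.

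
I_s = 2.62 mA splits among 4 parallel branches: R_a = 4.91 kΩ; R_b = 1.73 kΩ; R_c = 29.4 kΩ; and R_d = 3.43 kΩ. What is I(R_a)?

Conductances: ΣG = 1/4.91 + 1/1.73 + 1/29.4 + 1/3.43 = 1.107 (1/kΩ).
By the current-divider rule, I = I_s · G_k/ΣG = 2.62 × 0.1839 = 0.4819 mA.

I ≈ 0.482 mA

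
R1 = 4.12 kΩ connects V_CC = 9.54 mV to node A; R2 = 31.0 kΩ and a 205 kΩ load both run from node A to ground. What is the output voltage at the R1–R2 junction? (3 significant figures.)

First combine the lower leg with the load: R2 ‖ R_L = 26.93 kΩ.
Now apply the divider: V_out = 9.54 × 0.8673 = 8.274 mV.

V_out ≈ 8.27 mV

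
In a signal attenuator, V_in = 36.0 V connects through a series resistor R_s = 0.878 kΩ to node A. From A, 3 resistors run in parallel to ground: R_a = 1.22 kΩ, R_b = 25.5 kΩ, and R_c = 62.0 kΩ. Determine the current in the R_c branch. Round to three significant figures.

Parallel bank: R_p = 1/(1/1.22 + 1/25.5 + 1/62.0) = 1.143 kΩ.
Node voltage V_A = V_in · R_p/(R_s + R_p) = 36.0 × 0.5655 = 20.36 V.
Branch current I = V_A/R_c = 20.36/62.0 = 0.3284 mA.
(Equivalently: I_total = 17.81 mA, then current-divider fraction G_k/ΣG = 0.01843.)

I ≈ 0.328 mA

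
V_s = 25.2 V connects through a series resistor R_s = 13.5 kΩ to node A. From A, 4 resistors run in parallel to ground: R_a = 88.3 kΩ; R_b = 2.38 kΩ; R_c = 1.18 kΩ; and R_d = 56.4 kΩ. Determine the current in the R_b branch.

Combine the parallel branches: R_p = (1/88.3 + 1/2.38 + 1/1.18 + 1/56.4)⁻¹ = 0.7712 kΩ.
V_A by voltage divider: V_A = 25.2 × 0.7712/(13.5 + 0.7712) = 1.362 V.
I(R_b) = V_A / R_b = 1.362/2.38 = 0.5722 mA.

I ≈ 0.572 mA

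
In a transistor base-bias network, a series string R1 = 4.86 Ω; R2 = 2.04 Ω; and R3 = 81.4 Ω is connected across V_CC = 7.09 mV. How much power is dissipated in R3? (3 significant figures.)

The common current is I = 7.09/88.30 = 0.08029 mA.
P(R3) = I²·R3 = (0.08029)² × 81.4 = 0.5248 µW.

P ≈ 0.525 µW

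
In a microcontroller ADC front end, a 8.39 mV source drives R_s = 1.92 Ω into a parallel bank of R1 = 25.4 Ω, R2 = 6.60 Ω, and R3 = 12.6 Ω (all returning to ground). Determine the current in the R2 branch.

Equivalent of the parallel group: R_p = 3.700 Ω.
Node voltage V_A = V_in · R_p/(R_s + R_p) = 8.39 × 0.6584 = 5.524 mV.
Branch current I = V_A/R2 = 5.524/6.60 = 0.8369 mA.
(Check via current divider: I_total = 1.493 mA; share G_k/ΣG = 0.5606 → same result.)

I ≈ 0.837 mA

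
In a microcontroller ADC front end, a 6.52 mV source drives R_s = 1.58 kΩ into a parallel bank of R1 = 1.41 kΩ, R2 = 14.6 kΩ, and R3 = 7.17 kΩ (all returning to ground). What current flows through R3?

I ≈ 0.371 µA

Equivalent of the parallel group: R_p = 1.090 kΩ.
Node voltage V_A = V_in · R_p/(R_s + R_p) = 6.52 × 0.4083 = 2.662 mV.
Branch current I = V_A/R3 = 2.662/7.17 = 0.3713 µA.
(Equivalently: I_total = 2.442 µA, then current-divider fraction G_k/ΣG = 0.1521.)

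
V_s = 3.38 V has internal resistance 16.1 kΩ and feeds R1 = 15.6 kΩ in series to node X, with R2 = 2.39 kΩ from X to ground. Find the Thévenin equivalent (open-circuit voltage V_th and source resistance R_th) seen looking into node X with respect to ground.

V_th ≈ 0.237 V, R_th ≈ 2.22 kΩ

R1' = 16.1 + 15.6 = 31.70 kΩ (source resistance + R1).
Open-circuit (no load on X): V_th = V_s · R2/(R1' + R2) = 3.38 × 2.39/(31.70 + 2.39) = 0.2370 V.
Zeroing V_s shorts the top of R1' to ground, so R_th = R1' ‖ R2 = 2.222 kΩ.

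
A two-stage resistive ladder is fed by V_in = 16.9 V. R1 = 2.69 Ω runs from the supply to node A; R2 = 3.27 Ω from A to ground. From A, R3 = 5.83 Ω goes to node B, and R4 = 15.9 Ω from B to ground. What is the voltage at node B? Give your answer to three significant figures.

V_B ≈ 6.35 V

Node A sees R2 in parallel with the series input of stage 2, R3 + R4 = 21.73 Ω.
Effective lower resistance at A: R2 ‖ 21.73 = 2.842 Ω.
So V_A = 16.9 × 0.5138 = 8.683 V.
Stage 2 is unloaded, so V_B = V_A · R4/(R3+R4) = 8.683 × 15.9/21.73 = 6.353 V.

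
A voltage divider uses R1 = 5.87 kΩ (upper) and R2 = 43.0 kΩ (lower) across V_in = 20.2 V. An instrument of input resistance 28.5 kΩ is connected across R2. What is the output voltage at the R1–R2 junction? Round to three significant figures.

V_out ≈ 15.0 V

R2 ‖ R_L = (43.0 × 28.5)/(43.0 + 28.5) = 17.14 kΩ.
Then V_out = V_in · R2'/(R1 + R2') = 20.2 × 17.14/23.01 = 15.05 V.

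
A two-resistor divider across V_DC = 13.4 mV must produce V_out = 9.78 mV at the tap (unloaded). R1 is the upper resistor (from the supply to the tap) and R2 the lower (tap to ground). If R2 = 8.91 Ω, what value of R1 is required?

R1 ≈ 3.30 Ω

V_out/V_DC = R2/(R1+R2) = 0.7299.
So R1 = R2 · (V_DC/V_out − 1) = 8.91 × (13.4/9.78 − 1) = 8.91 × 0.3701 = 3.298 Ω.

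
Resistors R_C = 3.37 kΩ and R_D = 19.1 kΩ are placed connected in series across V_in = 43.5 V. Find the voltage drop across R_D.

V ≈ 37.0 V

Series total: ΣR = 3.37 + 19.1 = 22.47 kΩ.
V = V_in · R/ΣR = 43.5 × 0.8500 = 36.98 V.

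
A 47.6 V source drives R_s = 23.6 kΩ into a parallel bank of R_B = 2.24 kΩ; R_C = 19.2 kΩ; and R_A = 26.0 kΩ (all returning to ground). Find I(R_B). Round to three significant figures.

Combine the parallel branches: R_p = (1/2.24 + 1/19.2 + 1/26.0)⁻¹ = 1.862 kΩ.
V_A = 47.6 × 1.862/25.46 = 3.481 V.
I(R_B) = V_A / R_B = 3.481/2.24 = 1.554 mA.
(Equivalently: I_total = 1.869 mA, then current-divider fraction G_k/ΣG = 0.8314.)

I ≈ 1.55 mA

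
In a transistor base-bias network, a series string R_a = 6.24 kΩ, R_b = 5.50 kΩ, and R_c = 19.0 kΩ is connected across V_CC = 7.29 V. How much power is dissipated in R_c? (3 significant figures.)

P ≈ 1.07 mW

ΣR = 30.74 kΩ → I = 7.29/30.74 = 0.2372 mA.
P = I²R = 0.05624 × 19.0 = 1.069 mW.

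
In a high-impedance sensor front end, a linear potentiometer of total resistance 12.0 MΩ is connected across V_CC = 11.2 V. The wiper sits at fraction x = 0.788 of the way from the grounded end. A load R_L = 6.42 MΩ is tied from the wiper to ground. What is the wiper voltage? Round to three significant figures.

V_out ≈ 6.73 V

Lower segment x·R_p = 9.456 MΩ; upper segment (1−x)·R_p = 2.544 MΩ.
Lower segment in parallel with the load: 9.456 ‖ 6.42 = 3.824 MΩ.
Then V_out = V_CC · 3.824/(2.544 + 3.824) = 6.726 V.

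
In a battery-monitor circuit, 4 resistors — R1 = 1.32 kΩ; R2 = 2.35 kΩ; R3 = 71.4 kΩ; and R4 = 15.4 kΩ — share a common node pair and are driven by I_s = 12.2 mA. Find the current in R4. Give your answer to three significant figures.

Total conductance ΣG = 1/1.32 + 1/2.35 + 1/71.4 + 1/15.4 = 1.262 (units of 1/kΩ).
Current divider: I(R4) = I_s · G_k/ΣG = 12.2 × (0.06494/1.262) = 12.2 × 0.05145 = 0.6277 mA.

I ≈ 0.628 mA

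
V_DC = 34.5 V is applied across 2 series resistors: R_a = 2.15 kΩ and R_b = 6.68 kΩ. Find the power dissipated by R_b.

The common current is I = 34.5/8.830 = 3.907 mA.
V(R_b) = I·R = 26.10 V; P = V·I = 26.10 × 3.907 = 102.0 mW.

P ≈ 102 mW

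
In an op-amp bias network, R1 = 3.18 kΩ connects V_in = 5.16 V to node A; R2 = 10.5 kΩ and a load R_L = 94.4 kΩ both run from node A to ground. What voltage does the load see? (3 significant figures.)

V_out ≈ 3.86 V

R2 ‖ R_L = (10.5 × 94.4)/(10.5 + 94.4) = 9.449 kΩ.
Then V_out = V_in · R2'/(R1 + R2') = 5.16 × 9.449/12.63 = 3.861 V.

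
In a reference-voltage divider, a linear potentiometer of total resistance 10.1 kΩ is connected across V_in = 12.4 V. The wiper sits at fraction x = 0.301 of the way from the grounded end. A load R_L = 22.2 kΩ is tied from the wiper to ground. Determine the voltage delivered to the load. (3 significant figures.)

Lower segment x·R_p = 3.040 kΩ; upper segment (1−x)·R_p = 7.060 kΩ.
(x·R_p) ‖ R_L = 2.674 kΩ.
Loaded-divider output: V_out = 12.4 × 0.2747 = 3.406 V.

V_out ≈ 3.41 V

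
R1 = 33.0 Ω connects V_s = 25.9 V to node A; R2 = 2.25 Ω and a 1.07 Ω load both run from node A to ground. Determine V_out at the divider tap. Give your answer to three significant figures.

V_out ≈ 0.557 V

R2 ‖ R_L = (2.25 × 1.07)/(2.25 + 1.07) = 0.7252 Ω.
Then V_out = V_s · R2'/(R1 + R2') = 25.9 × 0.7252/33.73 = 0.5569 V.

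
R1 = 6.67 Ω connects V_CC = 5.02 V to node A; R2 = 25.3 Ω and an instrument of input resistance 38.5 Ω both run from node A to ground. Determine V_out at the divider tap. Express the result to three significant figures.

V_out ≈ 3.49 V

First combine the lower leg with the load: R2 ‖ R_L = 15.27 Ω.
Voltage divider with the loaded lower leg: V_out = 5.02 × 15.27/(6.67 + 15.27) = 5.02 × 0.6960 = 3.494 V.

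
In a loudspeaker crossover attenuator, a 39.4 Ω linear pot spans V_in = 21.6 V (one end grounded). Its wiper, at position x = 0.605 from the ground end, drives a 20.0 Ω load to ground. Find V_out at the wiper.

Split the track: R_lower = x·R_p = 23.84 Ω, R_upper = (1−x)·R_p = 15.56 Ω.
R_L loads the lower segment: effective lower R = 10.88 Ω.
Loaded-divider output: V_out = 21.6 × 0.4113 = 8.885 V.

V_out ≈ 8.89 V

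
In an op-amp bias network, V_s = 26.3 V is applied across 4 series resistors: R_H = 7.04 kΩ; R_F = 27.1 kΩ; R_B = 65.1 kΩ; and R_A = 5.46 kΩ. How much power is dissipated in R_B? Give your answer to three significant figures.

P ≈ 4.11 mW

Series current I = V_s/ΣR = 26.3/104.7 = 0.2512 mA.
P = I²R = 0.06310 × 65.1 = 4.108 mW.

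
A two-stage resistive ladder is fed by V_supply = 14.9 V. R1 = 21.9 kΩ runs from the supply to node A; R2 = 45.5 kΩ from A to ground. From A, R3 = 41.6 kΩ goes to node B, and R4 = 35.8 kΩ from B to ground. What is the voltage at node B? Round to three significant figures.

V_B ≈ 3.91 V

Looking into the second stage from A: R3 + R4 = 77.40 kΩ appears in parallel with R2.
R2 ‖ (R3+R4) = 28.66 kΩ.
First divider: V_A = V_supply · 28.66/(21.9 + 28.66) = 8.445 V.
Stage 2 is unloaded, so V_B = V_A · R4/(R3+R4) = 8.445 × 35.8/77.40 = 3.906 V.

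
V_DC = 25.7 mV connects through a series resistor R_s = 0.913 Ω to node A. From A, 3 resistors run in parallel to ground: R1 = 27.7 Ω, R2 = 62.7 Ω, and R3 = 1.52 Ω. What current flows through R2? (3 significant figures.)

Combine the parallel branches: R_p = (1/27.7 + 1/62.7 + 1/1.52)⁻¹ = 1.409 Ω.
V_A = 25.7 × 1.409/2.322 = 15.59 mV.
Branch current I = V_A/R2 = 15.59/62.7 = 0.2487 mA.
(Check via current divider: I_total = 11.07 mA; share G_k/ΣG = 0.02247 → same result.)

I ≈ 0.249 mA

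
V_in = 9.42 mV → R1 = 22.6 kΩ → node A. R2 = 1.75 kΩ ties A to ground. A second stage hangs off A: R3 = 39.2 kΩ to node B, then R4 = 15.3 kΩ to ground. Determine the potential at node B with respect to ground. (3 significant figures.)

The second stage (R3 + R4 = 54.50 kΩ) loads node A in parallel with R2.
R2 ‖ (R3+R4) = 1.696 kΩ.
V_A = 9.42 × 1.696/(22.6 + 1.696) = 0.6574 mV.
Then the unloaded second divider: V_B = V_A × R4/(R3+R4) = 0.6574 × 0.2807 = 0.1846 mV.

V_B ≈ 0.185 mV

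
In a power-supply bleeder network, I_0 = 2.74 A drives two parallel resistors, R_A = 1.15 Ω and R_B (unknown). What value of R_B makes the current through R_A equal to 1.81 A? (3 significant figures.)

R_B ≈ 2.24 Ω

Two-branch current divider: I_A = I_0 · R_B/(R_A + R_B).
1.81/2.74 = R_B/(R_A + R_B) → R_B = R_A · (0.6606)/(1 − 0.6606) = 1.15 × 1.946 = 2.238 Ω.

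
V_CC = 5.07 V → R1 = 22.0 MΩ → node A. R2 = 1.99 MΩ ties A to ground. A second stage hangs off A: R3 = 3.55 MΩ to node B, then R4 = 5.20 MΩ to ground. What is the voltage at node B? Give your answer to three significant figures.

V_B ≈ 0.207 V

Node A sees R2 in parallel with the series input of stage 2, R3 + R4 = 8.750 MΩ.
Effective lower resistance at A: R2 ‖ 8.750 = 1.621 MΩ.
V_A = 5.07 × 1.621/(22.0 + 1.621) = 0.3480 V.
V_B = V_A × 0.5943 = 0.2068 V.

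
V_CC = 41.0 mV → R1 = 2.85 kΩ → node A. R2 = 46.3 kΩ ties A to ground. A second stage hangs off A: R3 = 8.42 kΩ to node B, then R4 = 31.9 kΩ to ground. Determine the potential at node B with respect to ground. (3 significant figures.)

V_B ≈ 28.6 mV

Node A sees R2 in parallel with the series input of stage 2, R3 + R4 = 40.32 kΩ.
Effective lower resistance at A: R2 ‖ 40.32 = 21.55 kΩ.
So V_A = 41.0 × 0.8832 = 36.21 mV.
V_B = V_A × 0.7912 = 28.65 mV.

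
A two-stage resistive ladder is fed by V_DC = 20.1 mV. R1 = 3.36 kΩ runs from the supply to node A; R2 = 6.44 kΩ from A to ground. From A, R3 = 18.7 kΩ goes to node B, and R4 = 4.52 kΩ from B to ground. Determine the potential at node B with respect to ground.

Node A sees R2 in parallel with the series input of stage 2, R3 + R4 = 23.22 kΩ.
Effective lower resistance at A: R2 ‖ 23.22 = 5.042 kΩ.
V_A = 20.1 × 5.042/(3.36 + 5.042) = 12.06 mV.
Stage 2 is unloaded, so V_B = V_A · R4/(R3+R4) = 12.06 × 4.52/23.22 = 2.348 mV.

V_B ≈ 2.35 mV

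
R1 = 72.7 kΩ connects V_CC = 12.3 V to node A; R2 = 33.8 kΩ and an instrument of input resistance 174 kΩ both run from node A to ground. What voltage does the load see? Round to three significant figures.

First combine the lower leg with the load: R2 ‖ R_L = 28.30 kΩ.
Now apply the divider: V_out = 12.3 × 0.2802 = 3.447 V.

V_out ≈ 3.45 V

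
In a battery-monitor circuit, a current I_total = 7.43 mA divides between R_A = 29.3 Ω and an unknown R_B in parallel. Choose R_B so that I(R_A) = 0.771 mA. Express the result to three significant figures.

The fraction through R_A equals R_B/(R_A+R_B).
With f = 0.1038, R_B = R_A · f/(1−f) = 29.3 × 0.1158 = 3.392 Ω.

R_B ≈ 3.39 Ω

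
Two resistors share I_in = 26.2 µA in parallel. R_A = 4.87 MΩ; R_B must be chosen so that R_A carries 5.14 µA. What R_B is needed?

The fraction through R_A equals R_B/(R_A+R_B).
5.14/26.2 = R_B/(R_A + R_B) → R_B = R_A · (0.1962)/(1 − 0.1962) = 4.87 × 0.2441 = 1.189 MΩ.

R_B ≈ 1.19 MΩ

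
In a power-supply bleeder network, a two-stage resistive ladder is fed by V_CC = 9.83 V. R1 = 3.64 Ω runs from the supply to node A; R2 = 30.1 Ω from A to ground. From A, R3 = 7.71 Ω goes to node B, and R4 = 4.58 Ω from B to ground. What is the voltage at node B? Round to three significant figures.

V_B ≈ 2.59 V

Looking into the second stage from A: R3 + R4 = 12.29 Ω appears in parallel with R2.
R2 ‖ (R3+R4) = 8.727 Ω.
First divider: V_A = V_CC · 8.727/(3.64 + 8.727) = 6.937 V.
V_B = V_A × 0.3727 = 2.585 V.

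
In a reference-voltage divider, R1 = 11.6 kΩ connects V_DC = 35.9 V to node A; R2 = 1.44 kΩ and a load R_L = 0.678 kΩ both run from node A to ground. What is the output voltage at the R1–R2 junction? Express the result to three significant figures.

V_out ≈ 1.37 V

R2 ‖ R_L = (1.44 × 0.678)/(1.44 + 0.678) = 0.4610 kΩ.
Now apply the divider: V_out = 35.9 × 0.03822 = 1.372 V.
(Unloaded it would be 3.96 V; the load pulls it down.)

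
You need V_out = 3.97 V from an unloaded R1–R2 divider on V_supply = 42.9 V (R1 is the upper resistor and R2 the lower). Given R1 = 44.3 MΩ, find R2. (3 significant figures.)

R2 ≈ 4.52 MΩ

The divider ratio is R2/(R1+R2) = 3.97/42.9 = 0.09254.
Rearranging, R2 = R1·k/(1−k) = 44.3 × 0.1020 = 4.518 MΩ.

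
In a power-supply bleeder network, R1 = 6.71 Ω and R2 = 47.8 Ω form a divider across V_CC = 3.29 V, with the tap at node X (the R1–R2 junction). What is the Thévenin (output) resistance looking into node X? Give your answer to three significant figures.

With V_CC suppressed (replaced by a short), R_th = R1 ‖ R2 = (6.710 × 47.8)/(6.710 + 47.8) = 5.884 Ω.

R_th ≈ 5.88 Ω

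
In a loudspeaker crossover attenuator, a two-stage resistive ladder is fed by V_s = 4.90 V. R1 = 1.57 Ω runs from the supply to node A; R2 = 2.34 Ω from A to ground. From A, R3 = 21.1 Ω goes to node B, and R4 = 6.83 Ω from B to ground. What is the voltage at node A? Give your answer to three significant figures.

V_A ≈ 2.84 V

The second stage (R3 + R4 = 27.93 Ω) loads node A in parallel with R2.
R2 ‖ (R3+R4) = 2.159 Ω.
V_A = 4.90 × 2.159/(1.57 + 2.159) = 2.837 V.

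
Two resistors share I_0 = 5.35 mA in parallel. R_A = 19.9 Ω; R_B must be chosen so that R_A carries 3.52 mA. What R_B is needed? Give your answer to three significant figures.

In a two-way split, I_A/I_0 = R_B/(R_A + R_B).
With f = 0.6579, R_B = R_A · f/(1−f) = 19.9 × 1.923 = 38.28 Ω.

R_B ≈ 38.3 Ω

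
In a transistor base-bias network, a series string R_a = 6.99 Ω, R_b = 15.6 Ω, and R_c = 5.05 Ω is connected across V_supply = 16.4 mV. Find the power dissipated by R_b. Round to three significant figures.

P ≈ 5.49 µW

Series current I = V_supply/ΣR = 16.4/27.64 = 0.5933 mA.
P(R_b) = I²·R_b = (0.5933)² × 15.6 = 5.492 µW.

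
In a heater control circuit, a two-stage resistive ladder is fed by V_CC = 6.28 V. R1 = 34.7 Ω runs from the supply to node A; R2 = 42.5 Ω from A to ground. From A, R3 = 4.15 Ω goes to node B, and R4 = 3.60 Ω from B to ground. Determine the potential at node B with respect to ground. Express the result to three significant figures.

V_B ≈ 0.463 V

Looking into the second stage from A: R3 + R4 = 7.750 Ω appears in parallel with R2.
R2 ‖ (R3+R4) = 6.555 Ω.
V_A = 6.28 × 6.555/(34.7 + 6.555) = 0.9978 V.
V_B = V_A × 0.4645 = 0.4635 V.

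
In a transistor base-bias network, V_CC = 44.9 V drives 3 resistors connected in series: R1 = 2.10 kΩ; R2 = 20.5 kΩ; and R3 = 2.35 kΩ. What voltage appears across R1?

Series total: ΣR = 2.10 + 20.5 + 2.35 = 24.95 kΩ.
By the voltage-divider rule, V = 44.9 × 2.100/24.95 = 3.779 V.

V ≈ 3.78 V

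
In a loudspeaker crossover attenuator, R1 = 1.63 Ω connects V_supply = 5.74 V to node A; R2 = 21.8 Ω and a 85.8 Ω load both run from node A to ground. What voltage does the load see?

R2 ‖ R_L = (21.8 × 85.8)/(21.8 + 85.8) = 17.38 Ω.
Now apply the divider: V_out = 5.74 × 0.9143 = 5.248 V.

V_out ≈ 5.25 V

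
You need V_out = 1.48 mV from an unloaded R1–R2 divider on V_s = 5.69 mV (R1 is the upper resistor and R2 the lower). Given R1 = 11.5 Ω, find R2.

R2 ≈ 4.04 Ω

The divider ratio is R2/(R1+R2) = 1.48/5.69 = 0.2601.
So R2 = R1 · V_out/(V_s − V_out) = 11.5 × 1.48/(5.69 − 1.48) = 11.5 × 0.3515 = 4.043 Ω.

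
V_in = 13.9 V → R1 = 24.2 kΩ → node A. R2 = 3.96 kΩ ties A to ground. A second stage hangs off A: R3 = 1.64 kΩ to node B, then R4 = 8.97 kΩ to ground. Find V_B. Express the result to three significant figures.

Node A sees R2 in parallel with the series input of stage 2, R3 + R4 = 10.61 kΩ.
R2 ‖ (R3+R4) = 2.884 kΩ.
V_A = 13.9 × 2.884/(24.2 + 2.884) = 1.480 V.
Then the unloaded second divider: V_B = V_A × R4/(R3+R4) = 1.480 × 0.8454 = 1.251 V.

V_B ≈ 1.25 V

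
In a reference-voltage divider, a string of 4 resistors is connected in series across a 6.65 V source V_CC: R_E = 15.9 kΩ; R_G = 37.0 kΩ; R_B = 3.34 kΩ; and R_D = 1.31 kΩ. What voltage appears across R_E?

V ≈ 1.84 V

ΣR = 15.9 + 37.0 + 3.34 + 1.31 = 57.55 kΩ.
V = V_CC · R/ΣR = 6.65 × 0.2763 = 1.837 V.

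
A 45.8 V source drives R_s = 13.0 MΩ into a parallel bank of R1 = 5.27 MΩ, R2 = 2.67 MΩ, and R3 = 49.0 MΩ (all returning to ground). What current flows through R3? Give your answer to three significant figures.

Parallel bank: R_p = 1/(1/5.27 + 1/2.67 + 1/49.0) = 1.710 MΩ.
Node voltage V_A = V_DC · R_p/(R_s + R_p) = 45.8 × 0.1163 = 5.325 V.
Branch current I = V_A/R3 = 5.325/49.0 = 0.1087 µA.

I ≈ 0.109 µA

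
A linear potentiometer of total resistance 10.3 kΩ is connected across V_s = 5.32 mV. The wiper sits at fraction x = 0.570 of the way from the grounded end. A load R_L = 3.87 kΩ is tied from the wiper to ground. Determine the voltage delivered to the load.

Lower segment x·R_p = 5.871 kΩ; upper segment (1−x)·R_p = 4.429 kΩ.
R_L loads the lower segment: effective lower R = 2.332 kΩ.
Then V_out = V_s · 2.332/(4.429 + 2.332) = 1.835 mV.
(Unloaded: V_out = x·V_s = 3.03 mV.)

V_out ≈ 1.84 mV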